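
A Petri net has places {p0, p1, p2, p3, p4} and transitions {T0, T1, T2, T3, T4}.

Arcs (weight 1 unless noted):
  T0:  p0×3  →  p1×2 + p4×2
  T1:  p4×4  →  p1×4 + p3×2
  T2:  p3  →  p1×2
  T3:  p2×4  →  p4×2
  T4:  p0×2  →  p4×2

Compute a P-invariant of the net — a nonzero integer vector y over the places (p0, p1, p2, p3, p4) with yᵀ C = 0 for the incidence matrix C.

Incidence matrix C (rows=places, cols=transitions):
       T0   T1   T2   T3   T4
   p0  -3    0    0    0   -2
   p1   2    4    2    0    0
   p2   0    0    0   -4    0
   p3   0    2   -1    0    0
   p4   2   -4    0    2    2

Candidate y = [2, 1, 1, 2, 2]; check y·C column-wise:
  col T0: 2·-3 + 1·2 + 1·0 + 2·0 + 2·2 = 0
  col T1: 2·0 + 1·4 + 1·0 + 2·2 + 2·-4 = 0
  col T2: 2·0 + 1·2 + 1·0 + 2·-1 + 2·0 = 0
  col T3: 2·0 + 1·0 + 1·-4 + 2·0 + 2·2 = 0
  col T4: 2·-2 + 1·0 + 1·0 + 2·0 + 2·2 = 0

y = (p0:2, p1:1, p2:1, p3:2, p4:2)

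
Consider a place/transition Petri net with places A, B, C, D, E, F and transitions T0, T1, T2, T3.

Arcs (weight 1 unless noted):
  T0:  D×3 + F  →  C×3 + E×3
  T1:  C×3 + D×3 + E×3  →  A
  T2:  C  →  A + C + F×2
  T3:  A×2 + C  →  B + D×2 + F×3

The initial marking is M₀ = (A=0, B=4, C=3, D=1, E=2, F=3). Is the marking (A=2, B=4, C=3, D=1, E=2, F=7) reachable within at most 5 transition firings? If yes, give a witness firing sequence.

YES — reachable via ⟨T2, T2⟩ (2 firings)

step 1: fire T2:  (A=0, B=4, C=3, D=1, E=2, F=3) → (A=1, B=4, C=3, D=1, E=2, F=5)
step 2: fire T2:  (A=1, B=4, C=3, D=1, E=2, F=5) → (A=2, B=4, C=3, D=1, E=2, F=7)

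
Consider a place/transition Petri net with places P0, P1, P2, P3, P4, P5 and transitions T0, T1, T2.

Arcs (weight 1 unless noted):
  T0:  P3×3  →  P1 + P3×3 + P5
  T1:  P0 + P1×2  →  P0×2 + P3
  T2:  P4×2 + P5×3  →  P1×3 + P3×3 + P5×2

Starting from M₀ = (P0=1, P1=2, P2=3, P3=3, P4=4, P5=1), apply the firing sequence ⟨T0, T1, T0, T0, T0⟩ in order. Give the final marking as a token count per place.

step 1: fire T0:  (P0=1, P1=2, P2=3, P3=3, P4=4, P5=1) → (P0=1, P1=3, P2=3, P3=3, P4=4, P5=2)
step 2: fire T1:  (P0=1, P1=3, P2=3, P3=3, P4=4, P5=2) → (P0=2, P1=1, P2=3, P3=4, P4=4, P5=2)
step 3: fire T0:  (P0=2, P1=1, P2=3, P3=4, P4=4, P5=2) → (P0=2, P1=2, P2=3, P3=4, P4=4, P5=3)
step 4: fire T0:  (P0=2, P1=2, P2=3, P3=4, P4=4, P5=3) → (P0=2, P1=3, P2=3, P3=4, P4=4, P5=4)
step 5: fire T0:  (P0=2, P1=3, P2=3, P3=4, P4=4, P5=4) → (P0=2, P1=4, P2=3, P3=4, P4=4, P5=5)

(P0=2, P1=4, P2=3, P3=4, P4=4, P5=5)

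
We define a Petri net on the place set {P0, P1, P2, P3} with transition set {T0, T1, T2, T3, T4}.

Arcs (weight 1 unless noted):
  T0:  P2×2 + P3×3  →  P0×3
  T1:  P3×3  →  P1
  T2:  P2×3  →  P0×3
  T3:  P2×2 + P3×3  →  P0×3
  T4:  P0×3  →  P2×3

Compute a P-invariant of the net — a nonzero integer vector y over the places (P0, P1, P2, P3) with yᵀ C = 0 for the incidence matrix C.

Incidence matrix C (rows=places, cols=transitions):
       T0   T1   T2   T3   T4
   P0   3    0    3    3   -3
   P1   0    1    0    0    0
   P2  -2    0   -3   -2    3
   P3  -3   -3    0   -3    0

Candidate y = [3, 3, 3, 1]; check y·C column-wise:
  col T0: 3·3 + 3·0 + 3·-2 + 1·-3 = 0
  col T1: 3·0 + 3·1 + 3·0 + 1·-3 = 0
  col T2: 3·3 + 3·0 + 3·-3 + 1·0 = 0
  col T3: 3·3 + 3·0 + 3·-2 + 1·-3 = 0
  col T4: 3·-3 + 3·0 + 3·3 + 1·0 = 0

y = (P0:3, P1:3, P2:3, P3:1)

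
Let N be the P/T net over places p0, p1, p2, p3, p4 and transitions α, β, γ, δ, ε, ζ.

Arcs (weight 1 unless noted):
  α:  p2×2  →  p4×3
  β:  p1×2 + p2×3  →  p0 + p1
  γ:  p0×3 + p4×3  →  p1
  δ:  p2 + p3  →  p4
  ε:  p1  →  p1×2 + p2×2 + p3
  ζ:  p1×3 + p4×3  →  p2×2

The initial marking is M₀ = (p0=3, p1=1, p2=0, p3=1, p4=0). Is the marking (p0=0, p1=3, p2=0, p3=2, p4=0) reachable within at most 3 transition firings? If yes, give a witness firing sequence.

step 1: fire ε:  (p0=3, p1=1, p2=0, p3=1, p4=0) → (p0=3, p1=2, p2=2, p3=2, p4=0)
step 2: fire α:  (p0=3, p1=2, p2=2, p3=2, p4=0) → (p0=3, p1=2, p2=0, p3=2, p4=3)
step 3: fire γ:  (p0=3, p1=2, p2=0, p3=2, p4=3) → (p0=0, p1=3, p2=0, p3=2, p4=0)

YES — reachable via ⟨ε, α, γ⟩ (3 firings)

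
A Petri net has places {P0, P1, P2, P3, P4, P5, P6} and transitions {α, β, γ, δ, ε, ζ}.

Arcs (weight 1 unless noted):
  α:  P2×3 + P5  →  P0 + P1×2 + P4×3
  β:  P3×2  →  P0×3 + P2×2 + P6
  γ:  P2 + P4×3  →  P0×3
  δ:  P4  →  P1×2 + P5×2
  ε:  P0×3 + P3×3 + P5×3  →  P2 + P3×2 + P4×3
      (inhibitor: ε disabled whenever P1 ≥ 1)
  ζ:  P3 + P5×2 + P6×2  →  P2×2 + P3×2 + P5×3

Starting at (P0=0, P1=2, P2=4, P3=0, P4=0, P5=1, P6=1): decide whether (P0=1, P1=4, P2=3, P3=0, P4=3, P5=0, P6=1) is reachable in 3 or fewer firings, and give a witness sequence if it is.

depth 0: 1 marking
depth 1: 2 markings reached so far
depth 2: 4 markings reached so far
depth 3: 5 markings reached so far
target is not among the 5 markings reachable within 3 steps

NO — not reachable within 3 firings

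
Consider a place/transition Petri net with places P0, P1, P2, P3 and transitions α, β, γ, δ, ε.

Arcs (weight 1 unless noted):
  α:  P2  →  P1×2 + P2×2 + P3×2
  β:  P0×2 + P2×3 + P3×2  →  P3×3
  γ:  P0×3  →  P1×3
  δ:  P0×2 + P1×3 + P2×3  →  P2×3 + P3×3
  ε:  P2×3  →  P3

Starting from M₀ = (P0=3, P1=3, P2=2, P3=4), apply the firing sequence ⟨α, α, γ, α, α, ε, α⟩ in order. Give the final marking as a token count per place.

(P0=0, P1=16, P2=4, P3=15)

step 1: fire α:  (P0=3, P1=3, P2=2, P3=4) → (P0=3, P1=5, P2=3, P3=6)
step 2: fire α:  (P0=3, P1=5, P2=3, P3=6) → (P0=3, P1=7, P2=4, P3=8)
step 3: fire γ:  (P0=3, P1=7, P2=4, P3=8) → (P0=0, P1=10, P2=4, P3=8)
step 4: fire α:  (P0=0, P1=10, P2=4, P3=8) → (P0=0, P1=12, P2=5, P3=10)
step 5: fire α:  (P0=0, P1=12, P2=5, P3=10) → (P0=0, P1=14, P2=6, P3=12)
step 6: fire ε:  (P0=0, P1=14, P2=6, P3=12) → (P0=0, P1=14, P2=3, P3=13)
step 7: fire α:  (P0=0, P1=14, P2=3, P3=13) → (P0=0, P1=16, P2=4, P3=15)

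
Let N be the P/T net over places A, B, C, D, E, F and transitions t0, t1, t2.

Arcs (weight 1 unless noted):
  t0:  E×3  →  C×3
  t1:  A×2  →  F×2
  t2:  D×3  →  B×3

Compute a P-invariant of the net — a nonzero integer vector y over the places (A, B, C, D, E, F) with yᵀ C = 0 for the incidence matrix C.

y = (A:0, B:1, C:0, D:1, E:0, F:0)

Incidence matrix C (rows=places, cols=transitions):
       t0   t1   t2
    A   0   -2    0
    B   0    0    3
    C   3    0    0
    D   0    0   -3
    E  -3    0    0
    F   0    2    0

Candidate y = [0, 1, 0, 1, 0, 0]; check y·C column-wise:
  col t0: 1·0 + 0·3 + 1·0 + 0·-3 = 0
  col t1: 0·-2 + 1·0 + 1·0 + 0·2 = 0
  col t2: 1·3 + 1·-3 = 0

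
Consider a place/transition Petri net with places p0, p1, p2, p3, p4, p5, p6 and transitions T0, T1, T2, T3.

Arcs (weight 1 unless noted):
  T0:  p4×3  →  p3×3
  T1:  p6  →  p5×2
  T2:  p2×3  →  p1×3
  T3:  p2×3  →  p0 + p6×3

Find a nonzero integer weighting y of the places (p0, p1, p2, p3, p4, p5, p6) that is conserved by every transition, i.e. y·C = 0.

Incidence matrix C (rows=places, cols=transitions):
       T0   T1   T2   T3
   p0   0    0    0    1
   p1   0    0    3    0
   p2   0    0   -3   -3
   p3   3    0    0    0
   p4  -3    0    0    0
   p5   0    2    0    0
   p6   0   -1    0    3

Candidate y = [3, 1, 1, 0, 0, 0, 0]; check y·C column-wise:
  col T0: 3·0 + 1·0 + 1·0 + 0·3 + 0·-3 = 0
  col T1: 3·0 + 1·0 + 1·0 + 0·2 + 0·-1 = 0
  col T2: 3·0 + 1·3 + 1·-3 = 0
  col T3: 3·1 + 1·0 + 1·-3 + 0·3 = 0

y = (p0:3, p1:1, p2:1, p3:0, p4:0, p5:0, p6:0)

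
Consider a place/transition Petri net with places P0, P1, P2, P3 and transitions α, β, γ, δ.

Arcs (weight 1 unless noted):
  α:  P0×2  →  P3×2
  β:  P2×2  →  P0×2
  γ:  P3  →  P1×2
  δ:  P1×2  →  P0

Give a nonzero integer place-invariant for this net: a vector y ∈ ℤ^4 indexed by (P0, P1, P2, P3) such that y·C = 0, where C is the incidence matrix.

Incidence matrix C (rows=places, cols=transitions):
        α    β    γ    δ
   P0  -2    2    0    1
   P1   0    0    2   -2
   P2   0   -2    0    0
   P3   2    0   -1    0

Candidate y = [2, 1, 2, 2]; check y·C column-wise:
  col α: 2·-2 + 1·0 + 2·0 + 2·2 = 0
  col β: 2·2 + 1·0 + 2·-2 + 2·0 = 0
  col γ: 2·0 + 1·2 + 2·0 + 2·-1 = 0
  col δ: 2·1 + 1·-2 + 2·0 + 2·0 = 0

y = (P0:2, P1:1, P2:2, P3:2)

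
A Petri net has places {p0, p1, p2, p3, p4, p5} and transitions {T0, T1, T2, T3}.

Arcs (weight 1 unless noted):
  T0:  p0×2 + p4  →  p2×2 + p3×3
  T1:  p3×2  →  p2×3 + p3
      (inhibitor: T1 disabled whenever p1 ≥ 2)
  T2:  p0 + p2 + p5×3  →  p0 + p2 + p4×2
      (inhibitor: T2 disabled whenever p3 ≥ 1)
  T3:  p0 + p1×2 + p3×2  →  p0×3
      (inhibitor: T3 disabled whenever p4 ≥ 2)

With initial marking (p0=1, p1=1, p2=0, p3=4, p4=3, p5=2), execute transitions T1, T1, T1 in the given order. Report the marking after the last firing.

(p0=1, p1=1, p2=9, p3=1, p4=3, p5=2)

step 1: fire T1:  (p0=1, p1=1, p2=0, p3=4, p4=3, p5=2) → (p0=1, p1=1, p2=3, p3=3, p4=3, p5=2)
step 2: fire T1:  (p0=1, p1=1, p2=3, p3=3, p4=3, p5=2) → (p0=1, p1=1, p2=6, p3=2, p4=3, p5=2)
step 3: fire T1:  (p0=1, p1=1, p2=6, p3=2, p4=3, p5=2) → (p0=1, p1=1, p2=9, p3=1, p4=3, p5=2)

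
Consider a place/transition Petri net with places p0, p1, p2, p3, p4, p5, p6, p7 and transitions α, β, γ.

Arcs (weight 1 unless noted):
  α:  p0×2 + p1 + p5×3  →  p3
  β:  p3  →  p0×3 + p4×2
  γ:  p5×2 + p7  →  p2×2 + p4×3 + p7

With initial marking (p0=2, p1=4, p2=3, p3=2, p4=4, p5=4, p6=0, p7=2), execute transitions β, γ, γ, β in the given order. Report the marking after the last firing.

(p0=8, p1=4, p2=7, p3=0, p4=14, p5=0, p6=0, p7=2)

step 1: fire β:  (p0=2, p1=4, p2=3, p3=2, p4=4, p5=4, p6=0, p7=2) → (p0=5, p1=4, p2=3, p3=1, p4=6, p5=4, p6=0, p7=2)
step 2: fire γ:  (p0=5, p1=4, p2=3, p3=1, p4=6, p5=4, p6=0, p7=2) → (p0=5, p1=4, p2=5, p3=1, p4=9, p5=2, p6=0, p7=2)
step 3: fire γ:  (p0=5, p1=4, p2=5, p3=1, p4=9, p5=2, p6=0, p7=2) → (p0=5, p1=4, p2=7, p3=1, p4=12, p5=0, p6=0, p7=2)
step 4: fire β:  (p0=5, p1=4, p2=7, p3=1, p4=12, p5=0, p6=0, p7=2) → (p0=8, p1=4, p2=7, p3=0, p4=14, p5=0, p6=0, p7=2)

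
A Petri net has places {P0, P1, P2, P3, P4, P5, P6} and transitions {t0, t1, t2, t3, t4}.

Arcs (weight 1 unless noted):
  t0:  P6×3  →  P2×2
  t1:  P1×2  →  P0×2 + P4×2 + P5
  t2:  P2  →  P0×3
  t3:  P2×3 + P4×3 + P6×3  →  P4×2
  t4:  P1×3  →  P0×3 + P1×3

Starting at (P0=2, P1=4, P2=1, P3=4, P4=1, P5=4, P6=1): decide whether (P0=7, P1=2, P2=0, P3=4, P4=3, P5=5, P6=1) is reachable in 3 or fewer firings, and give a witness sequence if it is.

YES — reachable via ⟨t1, t2⟩ (2 firings)

step 1: fire t1:  (P0=2, P1=4, P2=1, P3=4, P4=1, P5=4, P6=1) → (P0=4, P1=2, P2=1, P3=4, P4=3, P5=5, P6=1)
step 2: fire t2:  (P0=4, P1=2, P2=1, P3=4, P4=3, P5=5, P6=1) → (P0=7, P1=2, P2=0, P3=4, P4=3, P5=5, P6=1)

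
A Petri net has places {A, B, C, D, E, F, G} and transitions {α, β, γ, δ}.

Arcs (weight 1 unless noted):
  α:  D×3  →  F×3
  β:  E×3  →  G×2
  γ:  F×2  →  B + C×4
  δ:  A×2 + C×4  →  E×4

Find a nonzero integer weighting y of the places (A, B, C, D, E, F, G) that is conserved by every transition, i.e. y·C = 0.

y = (A:2, B:4, C:-1, D:0, E:0, F:0, G:0)

Incidence matrix C (rows=places, cols=transitions):
        α    β    γ    δ
    A   0    0    0   -2
    B   0    0    1    0
    C   0    0    4   -4
    D  -3    0    0    0
    E   0   -3    0    4
    F   3    0   -2    0
    G   0    2    0    0

Candidate y = [2, 4, -1, 0, 0, 0, 0]; check y·C column-wise:
  col α: 2·0 + 4·0 + -1·0 + 0·-3 + 0·3 = 0
  col β: 2·0 + 4·0 + -1·0 + 0·-3 + 0·2 = 0
  col γ: 2·0 + 4·1 + -1·4 + 0·-2 = 0
  col δ: 2·-2 + 4·0 + -1·-4 + 0·4 = 0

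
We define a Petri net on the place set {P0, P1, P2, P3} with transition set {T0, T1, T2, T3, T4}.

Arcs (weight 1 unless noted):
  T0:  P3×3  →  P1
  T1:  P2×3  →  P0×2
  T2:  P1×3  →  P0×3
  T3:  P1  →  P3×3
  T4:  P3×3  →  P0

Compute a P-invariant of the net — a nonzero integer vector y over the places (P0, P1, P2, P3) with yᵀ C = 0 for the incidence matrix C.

Incidence matrix C (rows=places, cols=transitions):
       T0   T1   T2   T3   T4
   P0   0    2    3    0    1
   P1   1    0   -3   -1    0
   P2   0   -3    0    0    0
   P3  -3    0    0    3   -3

Candidate y = [3, 3, 2, 1]; check y·C column-wise:
  col T0: 3·0 + 3·1 + 2·0 + 1·-3 = 0
  col T1: 3·2 + 3·0 + 2·-3 + 1·0 = 0
  col T2: 3·3 + 3·-3 + 2·0 + 1·0 = 0
  col T3: 3·0 + 3·-1 + 2·0 + 1·3 = 0
  col T4: 3·1 + 3·0 + 2·0 + 1·-3 = 0

y = (P0:3, P1:3, P2:2, P3:1)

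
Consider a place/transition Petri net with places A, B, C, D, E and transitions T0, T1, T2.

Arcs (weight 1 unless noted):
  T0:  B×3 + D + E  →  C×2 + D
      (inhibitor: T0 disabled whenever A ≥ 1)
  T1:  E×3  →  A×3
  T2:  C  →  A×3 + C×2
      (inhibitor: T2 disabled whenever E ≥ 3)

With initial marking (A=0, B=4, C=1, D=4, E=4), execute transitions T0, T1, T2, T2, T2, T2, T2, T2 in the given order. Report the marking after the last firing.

step 1: fire T0:  (A=0, B=4, C=1, D=4, E=4) → (A=0, B=1, C=3, D=4, E=3)
step 2: fire T1:  (A=0, B=1, C=3, D=4, E=3) → (A=3, B=1, C=3, D=4, E=0)
step 3: fire T2:  (A=3, B=1, C=3, D=4, E=0) → (A=6, B=1, C=4, D=4, E=0)
step 4: fire T2:  (A=6, B=1, C=4, D=4, E=0) → (A=9, B=1, C=5, D=4, E=0)
step 5: fire T2:  (A=9, B=1, C=5, D=4, E=0) → (A=12, B=1, C=6, D=4, E=0)
step 6: fire T2:  (A=12, B=1, C=6, D=4, E=0) → (A=15, B=1, C=7, D=4, E=0)
step 7: fire T2:  (A=15, B=1, C=7, D=4, E=0) → (A=18, B=1, C=8, D=4, E=0)
step 8: fire T2:  (A=18, B=1, C=8, D=4, E=0) → (A=21, B=1, C=9, D=4, E=0)

(A=21, B=1, C=9, D=4, E=0)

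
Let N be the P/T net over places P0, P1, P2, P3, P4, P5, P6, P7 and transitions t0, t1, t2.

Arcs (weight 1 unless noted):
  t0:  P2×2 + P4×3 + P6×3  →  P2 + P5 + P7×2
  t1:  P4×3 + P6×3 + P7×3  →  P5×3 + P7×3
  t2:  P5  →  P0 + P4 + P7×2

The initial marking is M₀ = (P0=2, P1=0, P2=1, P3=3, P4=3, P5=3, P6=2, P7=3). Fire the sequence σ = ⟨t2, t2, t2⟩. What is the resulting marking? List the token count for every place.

step 1: fire t2:  (P0=2, P1=0, P2=1, P3=3, P4=3, P5=3, P6=2, P7=3) → (P0=3, P1=0, P2=1, P3=3, P4=4, P5=2, P6=2, P7=5)
step 2: fire t2:  (P0=3, P1=0, P2=1, P3=3, P4=4, P5=2, P6=2, P7=5) → (P0=4, P1=0, P2=1, P3=3, P4=5, P5=1, P6=2, P7=7)
step 3: fire t2:  (P0=4, P1=0, P2=1, P3=3, P4=5, P5=1, P6=2, P7=7) → (P0=5, P1=0, P2=1, P3=3, P4=6, P5=0, P6=2, P7=9)

(P0=5, P1=0, P2=1, P3=3, P4=6, P5=0, P6=2, P7=9)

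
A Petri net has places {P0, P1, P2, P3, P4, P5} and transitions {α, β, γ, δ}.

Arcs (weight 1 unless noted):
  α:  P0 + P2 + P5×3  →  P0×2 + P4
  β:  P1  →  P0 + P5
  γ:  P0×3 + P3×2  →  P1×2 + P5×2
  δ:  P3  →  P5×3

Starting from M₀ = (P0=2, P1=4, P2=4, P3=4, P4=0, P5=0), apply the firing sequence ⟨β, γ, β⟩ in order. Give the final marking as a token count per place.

(P0=1, P1=4, P2=4, P3=2, P4=0, P5=4)

step 1: fire β:  (P0=2, P1=4, P2=4, P3=4, P4=0, P5=0) → (P0=3, P1=3, P2=4, P3=4, P4=0, P5=1)
step 2: fire γ:  (P0=3, P1=3, P2=4, P3=4, P4=0, P5=1) → (P0=0, P1=5, P2=4, P3=2, P4=0, P5=3)
step 3: fire β:  (P0=0, P1=5, P2=4, P3=2, P4=0, P5=3) → (P0=1, P1=4, P2=4, P3=2, P4=0, P5=4)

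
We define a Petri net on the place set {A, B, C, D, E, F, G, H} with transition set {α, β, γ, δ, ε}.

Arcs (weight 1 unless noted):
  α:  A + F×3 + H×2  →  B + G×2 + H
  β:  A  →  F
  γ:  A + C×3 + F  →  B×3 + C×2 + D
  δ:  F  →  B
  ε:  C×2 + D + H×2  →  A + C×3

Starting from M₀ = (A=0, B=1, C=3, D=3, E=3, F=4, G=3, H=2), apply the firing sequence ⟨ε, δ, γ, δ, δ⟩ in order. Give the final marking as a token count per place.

step 1: fire ε:  (A=0, B=1, C=3, D=3, E=3, F=4, G=3, H=2) → (A=1, B=1, C=4, D=2, E=3, F=4, G=3, H=0)
step 2: fire δ:  (A=1, B=1, C=4, D=2, E=3, F=4, G=3, H=0) → (A=1, B=2, C=4, D=2, E=3, F=3, G=3, H=0)
step 3: fire γ:  (A=1, B=2, C=4, D=2, E=3, F=3, G=3, H=0) → (A=0, B=5, C=3, D=3, E=3, F=2, G=3, H=0)
step 4: fire δ:  (A=0, B=5, C=3, D=3, E=3, F=2, G=3, H=0) → (A=0, B=6, C=3, D=3, E=3, F=1, G=3, H=0)
step 5: fire δ:  (A=0, B=6, C=3, D=3, E=3, F=1, G=3, H=0) → (A=0, B=7, C=3, D=3, E=3, F=0, G=3, H=0)

(A=0, B=7, C=3, D=3, E=3, F=0, G=3, H=0)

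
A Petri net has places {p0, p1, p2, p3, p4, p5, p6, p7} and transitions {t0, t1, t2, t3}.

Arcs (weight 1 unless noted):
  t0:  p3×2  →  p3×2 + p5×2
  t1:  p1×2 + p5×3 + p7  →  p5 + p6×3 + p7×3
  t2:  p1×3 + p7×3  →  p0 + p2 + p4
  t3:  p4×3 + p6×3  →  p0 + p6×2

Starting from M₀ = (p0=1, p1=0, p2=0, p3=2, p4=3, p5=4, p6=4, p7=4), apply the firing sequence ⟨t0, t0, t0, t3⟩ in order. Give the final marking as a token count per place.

(p0=2, p1=0, p2=0, p3=2, p4=0, p5=10, p6=3, p7=4)

step 1: fire t0:  (p0=1, p1=0, p2=0, p3=2, p4=3, p5=4, p6=4, p7=4) → (p0=1, p1=0, p2=0, p3=2, p4=3, p5=6, p6=4, p7=4)
step 2: fire t0:  (p0=1, p1=0, p2=0, p3=2, p4=3, p5=6, p6=4, p7=4) → (p0=1, p1=0, p2=0, p3=2, p4=3, p5=8, p6=4, p7=4)
step 3: fire t0:  (p0=1, p1=0, p2=0, p3=2, p4=3, p5=8, p6=4, p7=4) → (p0=1, p1=0, p2=0, p3=2, p4=3, p5=10, p6=4, p7=4)
step 4: fire t3:  (p0=1, p1=0, p2=0, p3=2, p4=3, p5=10, p6=4, p7=4) → (p0=2, p1=0, p2=0, p3=2, p4=0, p5=10, p6=3, p7=4)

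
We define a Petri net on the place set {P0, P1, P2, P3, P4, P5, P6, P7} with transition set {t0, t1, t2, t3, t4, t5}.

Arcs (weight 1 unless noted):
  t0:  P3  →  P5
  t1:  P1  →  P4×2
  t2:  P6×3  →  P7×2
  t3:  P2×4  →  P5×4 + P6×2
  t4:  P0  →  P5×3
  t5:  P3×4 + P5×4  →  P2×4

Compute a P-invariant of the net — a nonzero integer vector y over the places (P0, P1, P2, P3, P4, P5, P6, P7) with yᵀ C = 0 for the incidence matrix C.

Incidence matrix C (rows=places, cols=transitions):
       t0   t1   t2   t3   t4   t5
   P0   0    0    0    0   -1    0
   P1   0   -1    0    0    0    0
   P2   0    0    0   -4    0    4
   P3  -1    0    0    0    0   -4
   P4   0    2    0    0    0    0
   P5   1    0    0    4    3   -4
   P6   0    0   -3    2    0    0
   P7   0    0    2    0    0    0

Candidate y = [0, 2, 0, 0, 1, 0, 0, 0]; check y·C column-wise:
  col t0: 2·0 + 0·-1 + 1·0 + 0·1 = 0
  col t1: 2·-1 + 1·2 = 0
  col t2: 2·0 + 1·0 + 0·-3 + 0·2 = 0
  col t3: 2·0 + 0·-4 + 1·0 + 0·4 + 0·2 = 0
  col t4: 0·-1 + 2·0 + 1·0 + 0·3 = 0
  col t5: 2·0 + 0·4 + 0·-4 + 1·0 + 0·-4 = 0

y = (P0:0, P1:2, P2:0, P3:0, P4:1, P5:0, P6:0, P7:0)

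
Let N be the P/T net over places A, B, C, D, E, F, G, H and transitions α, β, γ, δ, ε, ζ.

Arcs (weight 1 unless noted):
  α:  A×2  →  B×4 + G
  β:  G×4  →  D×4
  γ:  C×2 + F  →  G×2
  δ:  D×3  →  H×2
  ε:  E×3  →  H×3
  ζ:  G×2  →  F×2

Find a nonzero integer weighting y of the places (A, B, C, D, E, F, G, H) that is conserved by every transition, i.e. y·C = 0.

y = (A:2, B:1, C:0, D:0, E:0, F:0, G:0, H:0)

Incidence matrix C (rows=places, cols=transitions):
        α    β    γ    δ    ε    ζ
    A  -2    0    0    0    0    0
    B   4    0    0    0    0    0
    C   0    0   -2    0    0    0
    D   0    4    0   -3    0    0
    E   0    0    0    0   -3    0
    F   0    0   -1    0    0    2
    G   1   -4    2    0    0   -2
    H   0    0    0    2    3    0

Candidate y = [2, 1, 0, 0, 0, 0, 0, 0]; check y·C column-wise:
  col α: 2·-2 + 1·4 + 0·1 = 0
  col β: 2·0 + 1·0 + 0·4 + 0·-4 = 0
  col γ: 2·0 + 1·0 + 0·-2 + 0·-1 + 0·2 = 0
  col δ: 2·0 + 1·0 + 0·-3 + 0·2 = 0
  col ε: 2·0 + 1·0 + 0·-3 + 0·3 = 0
  col ζ: 2·0 + 1·0 + 0·2 + 0·-2 = 0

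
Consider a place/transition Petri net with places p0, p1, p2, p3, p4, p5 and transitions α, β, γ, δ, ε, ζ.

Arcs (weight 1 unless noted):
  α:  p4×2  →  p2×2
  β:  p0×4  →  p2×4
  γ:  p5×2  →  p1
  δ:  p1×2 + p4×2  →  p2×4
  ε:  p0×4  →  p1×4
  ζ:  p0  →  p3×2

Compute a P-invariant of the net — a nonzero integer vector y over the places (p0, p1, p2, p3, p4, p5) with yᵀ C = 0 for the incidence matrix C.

Incidence matrix C (rows=places, cols=transitions):
        α    β    γ    δ    ε    ζ
   p0   0   -4    0    0   -4   -1
   p1   0    0    1   -2    4    0
   p2   2    4    0    4    0    0
   p3   0    0    0    0    0    2
   p4  -2    0    0   -2    0    0
   p5   0    0   -2    0    0    0

Candidate y = [2, 2, 2, 1, 2, 1]; check y·C column-wise:
  col α: 2·0 + 2·0 + 2·2 + 1·0 + 2·-2 + 1·0 = 0
  col β: 2·-4 + 2·0 + 2·4 + 1·0 + 2·0 + 1·0 = 0
  col γ: 2·0 + 2·1 + 2·0 + 1·0 + 2·0 + 1·-2 = 0
  col δ: 2·0 + 2·-2 + 2·4 + 1·0 + 2·-2 + 1·0 = 0
  col ε: 2·-4 + 2·4 + 2·0 + 1·0 + 2·0 + 1·0 = 0
  col ζ: 2·-1 + 2·0 + 2·0 + 1·2 + 2·0 + 1·0 = 0

y = (p0:2, p1:2, p2:2, p3:1, p4:2, p5:1)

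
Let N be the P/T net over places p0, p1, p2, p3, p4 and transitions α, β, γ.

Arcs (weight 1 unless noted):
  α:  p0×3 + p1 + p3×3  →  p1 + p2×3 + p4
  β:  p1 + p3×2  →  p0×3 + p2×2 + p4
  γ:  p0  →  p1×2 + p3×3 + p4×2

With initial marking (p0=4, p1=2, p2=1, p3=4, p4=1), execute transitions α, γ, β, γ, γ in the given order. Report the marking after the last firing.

(p0=1, p1=7, p2=6, p3=8, p4=9)

step 1: fire α:  (p0=4, p1=2, p2=1, p3=4, p4=1) → (p0=1, p1=2, p2=4, p3=1, p4=2)
step 2: fire γ:  (p0=1, p1=2, p2=4, p3=1, p4=2) → (p0=0, p1=4, p2=4, p3=4, p4=4)
step 3: fire β:  (p0=0, p1=4, p2=4, p3=4, p4=4) → (p0=3, p1=3, p2=6, p3=2, p4=5)
step 4: fire γ:  (p0=3, p1=3, p2=6, p3=2, p4=5) → (p0=2, p1=5, p2=6, p3=5, p4=7)
step 5: fire γ:  (p0=2, p1=5, p2=6, p3=5, p4=7) → (p0=1, p1=7, p2=6, p3=8, p4=9)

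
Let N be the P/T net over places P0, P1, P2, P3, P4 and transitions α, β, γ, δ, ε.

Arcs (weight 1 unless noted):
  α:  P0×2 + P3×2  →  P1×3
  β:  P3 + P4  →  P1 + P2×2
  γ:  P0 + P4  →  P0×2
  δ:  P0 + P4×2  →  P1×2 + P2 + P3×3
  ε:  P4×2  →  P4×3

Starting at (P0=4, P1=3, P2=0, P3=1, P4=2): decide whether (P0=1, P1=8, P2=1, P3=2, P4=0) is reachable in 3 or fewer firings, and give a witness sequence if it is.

step 1: fire δ:  (P0=4, P1=3, P2=0, P3=1, P4=2) → (P0=3, P1=5, P2=1, P3=4, P4=0)
step 2: fire α:  (P0=3, P1=5, P2=1, P3=4, P4=0) → (P0=1, P1=8, P2=1, P3=2, P4=0)

YES — reachable via ⟨δ, α⟩ (2 firings)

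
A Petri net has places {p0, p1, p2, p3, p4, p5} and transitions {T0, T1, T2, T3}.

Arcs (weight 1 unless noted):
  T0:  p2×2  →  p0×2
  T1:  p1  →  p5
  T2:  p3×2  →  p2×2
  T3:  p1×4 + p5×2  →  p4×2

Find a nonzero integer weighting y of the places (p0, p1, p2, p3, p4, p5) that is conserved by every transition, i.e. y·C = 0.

Incidence matrix C (rows=places, cols=transitions):
       T0   T1   T2   T3
   p0   2    0    0    0
   p1   0   -1    0   -4
   p2  -2    0    2    0
   p3   0    0   -2    0
   p4   0    0    0    2
   p5   0    1    0   -2

Candidate y = [1, 0, 1, 1, 0, 0]; check y·C column-wise:
  col T0: 1·2 + 1·-2 + 1·0 = 0
  col T1: 1·0 + 0·-1 + 1·0 + 1·0 + 0·1 = 0
  col T2: 1·0 + 1·2 + 1·-2 = 0
  col T3: 1·0 + 0·-4 + 1·0 + 1·0 + 0·2 + 0·-2 = 0

y = (p0:1, p1:0, p2:1, p3:1, p4:0, p5:0)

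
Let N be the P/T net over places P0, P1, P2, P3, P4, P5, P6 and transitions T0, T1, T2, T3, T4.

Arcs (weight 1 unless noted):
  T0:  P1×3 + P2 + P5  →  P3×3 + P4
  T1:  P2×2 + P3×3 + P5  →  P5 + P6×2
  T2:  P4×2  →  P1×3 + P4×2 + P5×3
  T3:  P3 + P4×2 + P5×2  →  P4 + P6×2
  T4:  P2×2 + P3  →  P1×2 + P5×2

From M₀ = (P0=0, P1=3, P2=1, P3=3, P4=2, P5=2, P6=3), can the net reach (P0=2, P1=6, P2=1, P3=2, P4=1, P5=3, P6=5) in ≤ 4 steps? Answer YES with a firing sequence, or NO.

NO — not reachable within 4 firings

depth 0: 1 marking
depth 1: 4 markings reached so far
depth 2: 7 markings reached so far
depth 3: 11 markings reached so far
depth 4: 16 markings reached so far
target is not among the 16 markings reachable within 4 steps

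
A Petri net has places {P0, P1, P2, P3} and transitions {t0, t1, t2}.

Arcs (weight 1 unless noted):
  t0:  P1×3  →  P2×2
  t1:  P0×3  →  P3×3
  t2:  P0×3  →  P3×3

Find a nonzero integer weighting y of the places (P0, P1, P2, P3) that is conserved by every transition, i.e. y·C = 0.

Incidence matrix C (rows=places, cols=transitions):
       t0   t1   t2
   P0   0   -3   -3
   P1  -3    0    0
   P2   2    0    0
   P3   0    3    3

Candidate y = [0, 2, 3, 0]; check y·C column-wise:
  col t0: 2·-3 + 3·2 = 0
  col t1: 0·-3 + 2·0 + 3·0 + 0·3 = 0
  col t2: 0·-3 + 2·0 + 3·0 + 0·3 = 0

y = (P0:0, P1:2, P2:3, P3:0)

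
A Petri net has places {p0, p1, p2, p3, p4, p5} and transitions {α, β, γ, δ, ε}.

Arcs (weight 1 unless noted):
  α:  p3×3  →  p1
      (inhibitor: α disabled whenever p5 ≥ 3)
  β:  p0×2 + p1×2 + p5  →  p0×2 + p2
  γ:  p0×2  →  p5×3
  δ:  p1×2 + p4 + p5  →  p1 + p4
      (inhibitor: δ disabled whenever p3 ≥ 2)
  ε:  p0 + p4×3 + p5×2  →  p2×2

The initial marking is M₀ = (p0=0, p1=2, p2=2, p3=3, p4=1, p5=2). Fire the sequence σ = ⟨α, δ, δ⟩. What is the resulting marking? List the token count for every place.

(p0=0, p1=1, p2=2, p3=0, p4=1, p5=0)

step 1: fire α:  (p0=0, p1=2, p2=2, p3=3, p4=1, p5=2) → (p0=0, p1=3, p2=2, p3=0, p4=1, p5=2)
step 2: fire δ:  (p0=0, p1=3, p2=2, p3=0, p4=1, p5=2) → (p0=0, p1=2, p2=2, p3=0, p4=1, p5=1)
step 3: fire δ:  (p0=0, p1=2, p2=2, p3=0, p4=1, p5=1) → (p0=0, p1=1, p2=2, p3=0, p4=1, p5=0)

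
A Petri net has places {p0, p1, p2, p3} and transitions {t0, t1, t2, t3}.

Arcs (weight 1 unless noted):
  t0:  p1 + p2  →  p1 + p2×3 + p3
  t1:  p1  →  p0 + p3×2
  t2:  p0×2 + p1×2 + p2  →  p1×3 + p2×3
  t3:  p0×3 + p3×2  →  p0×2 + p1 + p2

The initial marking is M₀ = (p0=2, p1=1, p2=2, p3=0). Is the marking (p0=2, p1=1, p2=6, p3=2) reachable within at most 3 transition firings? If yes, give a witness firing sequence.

step 1: fire t0:  (p0=2, p1=1, p2=2, p3=0) → (p0=2, p1=1, p2=4, p3=1)
step 2: fire t0:  (p0=2, p1=1, p2=4, p3=1) → (p0=2, p1=1, p2=6, p3=2)

YES — reachable via ⟨t0, t0⟩ (2 firings)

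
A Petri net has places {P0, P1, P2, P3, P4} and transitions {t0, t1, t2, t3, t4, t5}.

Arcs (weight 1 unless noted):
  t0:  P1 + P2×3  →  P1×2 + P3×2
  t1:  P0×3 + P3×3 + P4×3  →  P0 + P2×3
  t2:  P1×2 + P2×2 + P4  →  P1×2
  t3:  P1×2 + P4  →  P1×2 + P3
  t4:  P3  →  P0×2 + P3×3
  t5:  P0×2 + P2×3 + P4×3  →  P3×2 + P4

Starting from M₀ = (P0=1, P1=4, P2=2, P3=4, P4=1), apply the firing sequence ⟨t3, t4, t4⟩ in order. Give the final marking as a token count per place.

(P0=5, P1=4, P2=2, P3=9, P4=0)

step 1: fire t3:  (P0=1, P1=4, P2=2, P3=4, P4=1) → (P0=1, P1=4, P2=2, P3=5, P4=0)
step 2: fire t4:  (P0=1, P1=4, P2=2, P3=5, P4=0) → (P0=3, P1=4, P2=2, P3=7, P4=0)
step 3: fire t4:  (P0=3, P1=4, P2=2, P3=7, P4=0) → (P0=5, P1=4, P2=2, P3=9, P4=0)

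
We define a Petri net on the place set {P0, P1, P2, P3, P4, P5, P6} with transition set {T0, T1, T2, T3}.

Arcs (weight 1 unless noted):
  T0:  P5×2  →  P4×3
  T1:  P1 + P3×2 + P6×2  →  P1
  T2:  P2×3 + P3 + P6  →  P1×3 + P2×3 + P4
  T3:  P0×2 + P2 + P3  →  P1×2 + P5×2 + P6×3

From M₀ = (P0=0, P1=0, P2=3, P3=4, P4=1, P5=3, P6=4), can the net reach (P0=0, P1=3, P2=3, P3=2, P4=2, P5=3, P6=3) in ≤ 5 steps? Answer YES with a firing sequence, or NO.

NO — not reachable within 5 firings

depth 0: 1 marking
depth 1: 3 markings reached so far
depth 2: 6 markings reached so far
depth 3: 10 markings reached so far
depth 4: 13 markings reached so far
depth 5: 14 markings reached so far
target is not among the 14 markings reachable within 5 steps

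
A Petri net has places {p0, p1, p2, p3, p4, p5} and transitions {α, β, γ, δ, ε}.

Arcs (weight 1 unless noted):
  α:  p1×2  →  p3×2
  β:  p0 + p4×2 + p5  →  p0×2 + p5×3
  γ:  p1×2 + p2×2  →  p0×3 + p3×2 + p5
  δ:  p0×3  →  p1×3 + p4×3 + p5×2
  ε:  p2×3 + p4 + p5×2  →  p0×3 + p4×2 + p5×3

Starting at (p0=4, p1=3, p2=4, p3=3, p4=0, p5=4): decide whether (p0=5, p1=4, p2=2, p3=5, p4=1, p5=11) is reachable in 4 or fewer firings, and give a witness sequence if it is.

depth 0: 1 marking
depth 1: 4 markings reached so far
depth 2: 8 markings reached so far
depth 3: 17 markings reached so far
depth 4: 31 markings reached so far
target is not among the 31 markings reachable within 4 steps

NO — not reachable within 4 firings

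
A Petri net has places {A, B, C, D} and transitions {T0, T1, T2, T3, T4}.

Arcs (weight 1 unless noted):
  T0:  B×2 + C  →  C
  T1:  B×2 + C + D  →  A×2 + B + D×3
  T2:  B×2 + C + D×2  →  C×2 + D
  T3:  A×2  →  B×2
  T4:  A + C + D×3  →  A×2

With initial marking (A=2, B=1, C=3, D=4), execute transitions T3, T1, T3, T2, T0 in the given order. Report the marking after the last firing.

step 1: fire T3:  (A=2, B=1, C=3, D=4) → (A=0, B=3, C=3, D=4)
step 2: fire T1:  (A=0, B=3, C=3, D=4) → (A=2, B=2, C=2, D=6)
step 3: fire T3:  (A=2, B=2, C=2, D=6) → (A=0, B=4, C=2, D=6)
step 4: fire T2:  (A=0, B=4, C=2, D=6) → (A=0, B=2, C=3, D=5)
step 5: fire T0:  (A=0, B=2, C=3, D=5) → (A=0, B=0, C=3, D=5)

(A=0, B=0, C=3, D=5)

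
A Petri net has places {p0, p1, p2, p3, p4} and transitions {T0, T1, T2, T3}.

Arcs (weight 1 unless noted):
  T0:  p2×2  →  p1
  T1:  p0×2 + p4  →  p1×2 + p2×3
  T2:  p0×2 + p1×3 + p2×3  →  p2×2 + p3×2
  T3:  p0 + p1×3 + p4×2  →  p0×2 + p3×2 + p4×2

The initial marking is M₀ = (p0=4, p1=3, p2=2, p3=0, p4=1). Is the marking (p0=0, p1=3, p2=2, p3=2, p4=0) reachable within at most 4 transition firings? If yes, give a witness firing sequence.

YES — reachable via ⟨T0, T1, T2⟩ (3 firings)

step 1: fire T0:  (p0=4, p1=3, p2=2, p3=0, p4=1) → (p0=4, p1=4, p2=0, p3=0, p4=1)
step 2: fire T1:  (p0=4, p1=4, p2=0, p3=0, p4=1) → (p0=2, p1=6, p2=3, p3=0, p4=0)
step 3: fire T2:  (p0=2, p1=6, p2=3, p3=0, p4=0) → (p0=0, p1=3, p2=2, p3=2, p4=0)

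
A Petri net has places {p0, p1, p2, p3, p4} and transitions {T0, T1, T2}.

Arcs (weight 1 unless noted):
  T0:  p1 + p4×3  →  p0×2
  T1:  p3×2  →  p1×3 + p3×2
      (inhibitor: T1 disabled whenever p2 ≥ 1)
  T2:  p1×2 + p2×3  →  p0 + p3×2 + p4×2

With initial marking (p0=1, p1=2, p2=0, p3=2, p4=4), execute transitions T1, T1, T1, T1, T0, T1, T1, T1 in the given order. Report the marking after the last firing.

(p0=3, p1=22, p2=0, p3=2, p4=1)

step 1: fire T1:  (p0=1, p1=2, p2=0, p3=2, p4=4) → (p0=1, p1=5, p2=0, p3=2, p4=4)
step 2: fire T1:  (p0=1, p1=5, p2=0, p3=2, p4=4) → (p0=1, p1=8, p2=0, p3=2, p4=4)
step 3: fire T1:  (p0=1, p1=8, p2=0, p3=2, p4=4) → (p0=1, p1=11, p2=0, p3=2, p4=4)
step 4: fire T1:  (p0=1, p1=11, p2=0, p3=2, p4=4) → (p0=1, p1=14, p2=0, p3=2, p4=4)
step 5: fire T0:  (p0=1, p1=14, p2=0, p3=2, p4=4) → (p0=3, p1=13, p2=0, p3=2, p4=1)
step 6: fire T1:  (p0=3, p1=13, p2=0, p3=2, p4=1) → (p0=3, p1=16, p2=0, p3=2, p4=1)
step 7: fire T1:  (p0=3, p1=16, p2=0, p3=2, p4=1) → (p0=3, p1=19, p2=0, p3=2, p4=1)
step 8: fire T1:  (p0=3, p1=19, p2=0, p3=2, p4=1) → (p0=3, p1=22, p2=0, p3=2, p4=1)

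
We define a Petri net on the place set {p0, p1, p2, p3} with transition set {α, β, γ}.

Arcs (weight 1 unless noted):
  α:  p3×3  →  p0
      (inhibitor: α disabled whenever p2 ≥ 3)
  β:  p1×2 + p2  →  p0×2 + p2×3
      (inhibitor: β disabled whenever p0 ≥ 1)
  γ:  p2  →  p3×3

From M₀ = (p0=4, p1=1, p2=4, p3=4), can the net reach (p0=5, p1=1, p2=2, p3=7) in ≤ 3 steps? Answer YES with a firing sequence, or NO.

YES — reachable via ⟨γ, γ, α⟩ (3 firings)

step 1: fire γ:  (p0=4, p1=1, p2=4, p3=4) → (p0=4, p1=1, p2=3, p3=7)
step 2: fire γ:  (p0=4, p1=1, p2=3, p3=7) → (p0=4, p1=1, p2=2, p3=10)
step 3: fire α:  (p0=4, p1=1, p2=2, p3=10) → (p0=5, p1=1, p2=2, p3=7)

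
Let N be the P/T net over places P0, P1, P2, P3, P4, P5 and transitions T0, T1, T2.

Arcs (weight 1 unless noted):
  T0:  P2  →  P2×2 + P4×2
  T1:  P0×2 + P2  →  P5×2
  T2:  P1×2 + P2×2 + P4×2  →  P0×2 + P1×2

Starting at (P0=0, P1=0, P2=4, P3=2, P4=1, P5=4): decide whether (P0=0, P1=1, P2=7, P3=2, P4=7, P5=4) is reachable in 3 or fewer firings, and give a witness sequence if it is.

depth 0: 1 marking
depth 1: 2 markings reached so far
depth 2: 3 markings reached so far
depth 3: 4 markings reached so far
target is not among the 4 markings reachable within 3 steps

NO — not reachable within 3 firings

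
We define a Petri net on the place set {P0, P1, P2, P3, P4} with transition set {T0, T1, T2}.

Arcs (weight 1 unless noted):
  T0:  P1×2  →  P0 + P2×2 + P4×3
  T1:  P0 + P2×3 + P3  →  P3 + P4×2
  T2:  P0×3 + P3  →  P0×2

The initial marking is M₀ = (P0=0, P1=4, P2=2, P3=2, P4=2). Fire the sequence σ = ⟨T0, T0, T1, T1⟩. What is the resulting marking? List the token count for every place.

step 1: fire T0:  (P0=0, P1=4, P2=2, P3=2, P4=2) → (P0=1, P1=2, P2=4, P3=2, P4=5)
step 2: fire T0:  (P0=1, P1=2, P2=4, P3=2, P4=5) → (P0=2, P1=0, P2=6, P3=2, P4=8)
step 3: fire T1:  (P0=2, P1=0, P2=6, P3=2, P4=8) → (P0=1, P1=0, P2=3, P3=2, P4=10)
step 4: fire T1:  (P0=1, P1=0, P2=3, P3=2, P4=10) → (P0=0, P1=0, P2=0, P3=2, P4=12)

(P0=0, P1=0, P2=0, P3=2, P4=12)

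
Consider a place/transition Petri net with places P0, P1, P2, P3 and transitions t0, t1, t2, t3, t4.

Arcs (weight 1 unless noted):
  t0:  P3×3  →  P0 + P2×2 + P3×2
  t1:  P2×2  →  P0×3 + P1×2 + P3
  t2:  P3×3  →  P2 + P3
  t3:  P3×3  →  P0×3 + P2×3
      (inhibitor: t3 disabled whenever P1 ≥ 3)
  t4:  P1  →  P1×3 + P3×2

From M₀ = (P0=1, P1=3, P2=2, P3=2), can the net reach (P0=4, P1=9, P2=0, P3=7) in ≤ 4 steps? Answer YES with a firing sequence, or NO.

YES — reachable via ⟨t1, t4, t4⟩ (3 firings)

step 1: fire t1:  (P0=1, P1=3, P2=2, P3=2) → (P0=4, P1=5, P2=0, P3=3)
step 2: fire t4:  (P0=4, P1=5, P2=0, P3=3) → (P0=4, P1=7, P2=0, P3=5)
step 3: fire t4:  (P0=4, P1=7, P2=0, P3=5) → (P0=4, P1=9, P2=0, P3=7)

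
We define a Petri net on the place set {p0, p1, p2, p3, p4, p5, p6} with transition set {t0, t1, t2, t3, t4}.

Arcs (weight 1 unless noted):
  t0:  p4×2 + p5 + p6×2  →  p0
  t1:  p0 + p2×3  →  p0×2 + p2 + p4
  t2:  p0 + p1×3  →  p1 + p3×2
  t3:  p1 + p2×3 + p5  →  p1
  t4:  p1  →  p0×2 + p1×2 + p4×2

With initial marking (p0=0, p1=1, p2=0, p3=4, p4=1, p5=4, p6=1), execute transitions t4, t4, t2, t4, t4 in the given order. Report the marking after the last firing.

(p0=7, p1=3, p2=0, p3=6, p4=9, p5=4, p6=1)

step 1: fire t4:  (p0=0, p1=1, p2=0, p3=4, p4=1, p5=4, p6=1) → (p0=2, p1=2, p2=0, p3=4, p4=3, p5=4, p6=1)
step 2: fire t4:  (p0=2, p1=2, p2=0, p3=4, p4=3, p5=4, p6=1) → (p0=4, p1=3, p2=0, p3=4, p4=5, p5=4, p6=1)
step 3: fire t2:  (p0=4, p1=3, p2=0, p3=4, p4=5, p5=4, p6=1) → (p0=3, p1=1, p2=0, p3=6, p4=5, p5=4, p6=1)
step 4: fire t4:  (p0=3, p1=1, p2=0, p3=6, p4=5, p5=4, p6=1) → (p0=5, p1=2, p2=0, p3=6, p4=7, p5=4, p6=1)
step 5: fire t4:  (p0=5, p1=2, p2=0, p3=6, p4=7, p5=4, p6=1) → (p0=7, p1=3, p2=0, p3=6, p4=9, p5=4, p6=1)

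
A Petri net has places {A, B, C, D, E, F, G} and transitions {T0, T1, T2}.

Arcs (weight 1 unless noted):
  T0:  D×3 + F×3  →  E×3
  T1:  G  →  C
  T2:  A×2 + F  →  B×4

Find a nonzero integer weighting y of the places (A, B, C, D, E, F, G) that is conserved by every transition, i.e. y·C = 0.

y = (A:2, B:1, C:0, D:0, E:0, F:0, G:0)

Incidence matrix C (rows=places, cols=transitions):
       T0   T1   T2
    A   0    0   -2
    B   0    0    4
    C   0    1    0
    D  -3    0    0
    E   3    0    0
    F  -3    0   -1
    G   0   -1    0

Candidate y = [2, 1, 0, 0, 0, 0, 0]; check y·C column-wise:
  col T0: 2·0 + 1·0 + 0·-3 + 0·3 + 0·-3 = 0
  col T1: 2·0 + 1·0 + 0·1 + 0·-1 = 0
  col T2: 2·-2 + 1·4 + 0·-1 = 0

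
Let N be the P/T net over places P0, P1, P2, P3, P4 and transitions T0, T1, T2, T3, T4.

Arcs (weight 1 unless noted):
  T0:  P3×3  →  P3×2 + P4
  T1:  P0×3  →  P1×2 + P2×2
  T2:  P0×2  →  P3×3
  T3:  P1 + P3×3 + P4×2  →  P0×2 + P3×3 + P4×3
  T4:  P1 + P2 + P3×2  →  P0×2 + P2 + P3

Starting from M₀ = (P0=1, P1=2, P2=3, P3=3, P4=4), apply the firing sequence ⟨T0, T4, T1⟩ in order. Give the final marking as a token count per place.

step 1: fire T0:  (P0=1, P1=2, P2=3, P3=3, P4=4) → (P0=1, P1=2, P2=3, P3=2, P4=5)
step 2: fire T4:  (P0=1, P1=2, P2=3, P3=2, P4=5) → (P0=3, P1=1, P2=3, P3=1, P4=5)
step 3: fire T1:  (P0=3, P1=1, P2=3, P3=1, P4=5) → (P0=0, P1=3, P2=5, P3=1, P4=5)

(P0=0, P1=3, P2=5, P3=1, P4=5)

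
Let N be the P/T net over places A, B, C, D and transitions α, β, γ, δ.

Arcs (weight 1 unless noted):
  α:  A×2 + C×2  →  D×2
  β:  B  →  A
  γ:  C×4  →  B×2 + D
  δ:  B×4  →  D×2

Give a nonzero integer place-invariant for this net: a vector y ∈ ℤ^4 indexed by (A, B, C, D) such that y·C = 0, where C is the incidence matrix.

Incidence matrix C (rows=places, cols=transitions):
        α    β    γ    δ
    A  -2    1    0    0
    B   0   -1    2   -4
    C  -2    0   -4    0
    D   2    0    1    2

Candidate y = [1, 1, 1, 2]; check y·C column-wise:
  col α: 1·-2 + 1·0 + 1·-2 + 2·2 = 0
  col β: 1·1 + 1·-1 + 1·0 + 2·0 = 0
  col γ: 1·0 + 1·2 + 1·-4 + 2·1 = 0
  col δ: 1·0 + 1·-4 + 1·0 + 2·2 = 0

y = (A:1, B:1, C:1, D:2)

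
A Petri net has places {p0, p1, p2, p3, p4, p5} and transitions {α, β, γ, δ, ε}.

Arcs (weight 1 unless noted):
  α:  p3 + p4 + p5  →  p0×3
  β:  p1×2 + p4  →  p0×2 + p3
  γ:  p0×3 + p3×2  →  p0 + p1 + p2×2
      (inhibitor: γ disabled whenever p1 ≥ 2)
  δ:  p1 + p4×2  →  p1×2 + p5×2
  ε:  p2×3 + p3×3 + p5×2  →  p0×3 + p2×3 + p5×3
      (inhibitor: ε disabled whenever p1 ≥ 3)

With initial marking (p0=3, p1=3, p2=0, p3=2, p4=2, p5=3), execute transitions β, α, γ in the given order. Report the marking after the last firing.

step 1: fire β:  (p0=3, p1=3, p2=0, p3=2, p4=2, p5=3) → (p0=5, p1=1, p2=0, p3=3, p4=1, p5=3)
step 2: fire α:  (p0=5, p1=1, p2=0, p3=3, p4=1, p5=3) → (p0=8, p1=1, p2=0, p3=2, p4=0, p5=2)
step 3: fire γ:  (p0=8, p1=1, p2=0, p3=2, p4=0, p5=2) → (p0=6, p1=2, p2=2, p3=0, p4=0, p5=2)

(p0=6, p1=2, p2=2, p3=0, p4=0, p5=2)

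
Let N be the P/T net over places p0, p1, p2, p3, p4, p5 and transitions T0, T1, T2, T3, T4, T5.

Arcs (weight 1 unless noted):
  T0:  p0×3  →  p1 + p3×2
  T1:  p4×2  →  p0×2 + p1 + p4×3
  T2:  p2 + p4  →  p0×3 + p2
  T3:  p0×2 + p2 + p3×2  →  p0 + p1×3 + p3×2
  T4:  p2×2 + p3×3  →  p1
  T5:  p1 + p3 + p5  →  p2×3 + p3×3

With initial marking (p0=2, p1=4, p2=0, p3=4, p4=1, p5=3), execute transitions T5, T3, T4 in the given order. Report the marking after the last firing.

(p0=1, p1=7, p2=0, p3=3, p4=1, p5=2)

step 1: fire T5:  (p0=2, p1=4, p2=0, p3=4, p4=1, p5=3) → (p0=2, p1=3, p2=3, p3=6, p4=1, p5=2)
step 2: fire T3:  (p0=2, p1=3, p2=3, p3=6, p4=1, p5=2) → (p0=1, p1=6, p2=2, p3=6, p4=1, p5=2)
step 3: fire T4:  (p0=1, p1=6, p2=2, p3=6, p4=1, p5=2) → (p0=1, p1=7, p2=0, p3=3, p4=1, p5=2)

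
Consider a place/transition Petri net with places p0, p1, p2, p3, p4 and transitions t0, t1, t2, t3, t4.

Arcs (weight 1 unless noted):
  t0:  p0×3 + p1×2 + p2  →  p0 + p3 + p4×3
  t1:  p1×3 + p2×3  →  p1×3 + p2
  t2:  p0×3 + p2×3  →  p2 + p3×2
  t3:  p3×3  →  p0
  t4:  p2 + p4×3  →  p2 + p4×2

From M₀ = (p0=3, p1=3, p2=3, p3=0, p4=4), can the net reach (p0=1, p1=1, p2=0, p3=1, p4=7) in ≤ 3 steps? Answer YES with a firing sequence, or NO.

YES — reachable via ⟨t1, t0⟩ (2 firings)

step 1: fire t1:  (p0=3, p1=3, p2=3, p3=0, p4=4) → (p0=3, p1=3, p2=1, p3=0, p4=4)
step 2: fire t0:  (p0=3, p1=3, p2=1, p3=0, p4=4) → (p0=1, p1=1, p2=0, p3=1, p4=7)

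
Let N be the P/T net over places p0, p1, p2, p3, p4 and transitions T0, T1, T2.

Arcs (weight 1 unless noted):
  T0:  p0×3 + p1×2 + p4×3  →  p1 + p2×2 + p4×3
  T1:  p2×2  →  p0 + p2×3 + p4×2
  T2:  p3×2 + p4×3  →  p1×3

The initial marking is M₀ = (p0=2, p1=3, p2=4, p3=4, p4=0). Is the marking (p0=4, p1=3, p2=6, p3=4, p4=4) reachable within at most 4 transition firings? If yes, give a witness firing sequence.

YES — reachable via ⟨T1, T1⟩ (2 firings)

step 1: fire T1:  (p0=2, p1=3, p2=4, p3=4, p4=0) → (p0=3, p1=3, p2=5, p3=4, p4=2)
step 2: fire T1:  (p0=3, p1=3, p2=5, p3=4, p4=2) → (p0=4, p1=3, p2=6, p3=4, p4=4)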